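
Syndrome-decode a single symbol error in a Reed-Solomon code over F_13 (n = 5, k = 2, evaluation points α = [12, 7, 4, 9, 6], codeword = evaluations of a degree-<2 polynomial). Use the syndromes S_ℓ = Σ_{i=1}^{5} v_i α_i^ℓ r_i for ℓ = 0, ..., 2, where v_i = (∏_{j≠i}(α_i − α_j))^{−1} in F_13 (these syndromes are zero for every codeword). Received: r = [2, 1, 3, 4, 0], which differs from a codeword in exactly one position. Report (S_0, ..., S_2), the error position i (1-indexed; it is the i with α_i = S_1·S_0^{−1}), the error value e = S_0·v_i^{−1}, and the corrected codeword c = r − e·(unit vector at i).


S = (11, 1, 6), error at position 5, error magnitude e = 7, c = [2, 1, 3, 4, 6].

Step 1: column multipliers v_i = (∏_{j≠i}(α_i − α_j))^{−1} mod 13.
  i = 1 (α = 12): (12−7)(12−4)(12−9)(12−6) = 5·8·3·6 = 720 ≡ 5, so v_1 = 5^{−1} = 8 (mod 13).
  i = 2 (α = 7): (7−12)(7−4)(7−9)(7−6) = (−5)·3·(−2)·1 = 30 ≡ 4, so v_2 = 4^{−1} = 10 (mod 13).
  i = 3 (α = 4): (4−12)(4−7)(4−9)(4−6) = (−8)·(−3)·(−5)·(−2) = 240 ≡ 6, so v_3 = 6^{−1} = 11 (mod 13).
  i = 4 (α = 9): (9−12)(9−7)(9−4)(9−6) = (−3)·2·5·3 = −90 ≡ 1, so v_4 = 1^{−1} = 1 (mod 13).
  i = 5 (α = 6): (6−12)(6−7)(6−4)(6−9) = (−6)·(−1)·2·(−3) = −36 ≡ 3, so v_5 = 3^{−1} = 9 (mod 13).
  v = [8, 10, 11, 1, 9].
Step 2: syndromes of r = [2, 1, 3, 4, 0] (all sums mod 13).
  S_0 = Σ v_i r_i = 8·2 + 10·1 + 11·3 + 1·4 + 9·0 = 63 ≡ 11.
  S_1 = Σ v_i α_i r_i = 8·12·2 + 10·7·1 + 11·4·3 + 1·9·4 + 9·6·0 = 430 ≡ 1.
  α_i^2 mod 13 = [1, 10, 3, 3, 10].
  S_2 = Σ v_i α_i^2 r_i = 8·1·2 + 10·10·1 + 11·3·3 + 1·3·4 + 9·10·0 = 227 ≡ 6.
  S = (11, 1, 6) ≠ 0, so r is not a codeword (an error is present).
Step 3: locate the error. For a single error e at position i, S_ℓ = v_i·e·α_i^ℓ, so α_err = S_1/S_0.
  S_0^{−1} = 11^{−1} = 6 (mod 13), so α_err = 1·6 = 6 ≡ 6 = α_5. Error position i = 5.
  Consistency check: S_2/S_1 = 6·1 = 6 ≡ 6 = α_err ✓ (single-error assumption holds).
Step 4: error magnitude e = S_0/v_5 = S_0·∏_{j≠5}(α_5 − α_j) = 11·3 = 33 ≡ 7 (mod 13).
Step 5: correct position 5: c_5 = r_5 − e = 0 − 7 ≡ 6 (mod 13). Hence c = [2, 1, 3, 4, 6].
  Check: interpolating c through the α_i gives m(x) = 10 + 8·x (degree < 2) with m(α_i) = c_i for every i, so c is indeed a codeword.


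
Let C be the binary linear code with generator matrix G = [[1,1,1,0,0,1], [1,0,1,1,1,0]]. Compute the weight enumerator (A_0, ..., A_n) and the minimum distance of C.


Weight distribution: A_0 = 1, A_4 = 3. Minimum distance d = 4.

Enumerate all 2^2 = 4 messages m ∈ F_2^2.
For each, compute codeword c = mG in F_2^6, then tally its weight.
  m = 00 → c = 000000, weight = 0.
  m = 10 → c = 111001, weight = 4.
  m = 01 → c = 101110, weight = 4.
  m = 11 → c = 010111, weight = 4.
Tally weights:
  weight 0: 1 codewords.
  weight 4: 3 codewords.
Minimum distance d = smallest w > 0 with A_w > 0 = 4.
Sanity: Σ A_w = 4 = 2^2 = 4 ✓.


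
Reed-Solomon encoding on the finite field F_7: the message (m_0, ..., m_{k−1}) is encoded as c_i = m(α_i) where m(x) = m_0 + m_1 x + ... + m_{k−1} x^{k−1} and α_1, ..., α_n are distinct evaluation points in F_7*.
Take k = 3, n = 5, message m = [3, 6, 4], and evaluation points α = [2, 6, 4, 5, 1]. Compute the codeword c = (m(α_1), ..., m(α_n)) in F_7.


c = [3, 1, 0, 0, 6]

Message polynomial: m(x) = 3 + 6·x + 4·x^2 (mod 7).
For each evaluation point α_i, compute m(α_i) mod 7:
  α_1 = 2: Horner steps 4 → 0 → 3, so m(2) = 3.
  α_2 = 6: Horner steps 4 → 2 → 1, so m(6) = 1.
  α_3 = 4: Horner steps 4 → 1 → 0, so m(4) = 0.
  α_4 = 5: Horner steps 4 → 5 → 0, so m(5) = 0.
  α_5 = 1: Horner steps 4 → 3 → 6, so m(1) = 6.
Codeword c = [3, 1, 0, 0, 6] ∈ F_7^5.


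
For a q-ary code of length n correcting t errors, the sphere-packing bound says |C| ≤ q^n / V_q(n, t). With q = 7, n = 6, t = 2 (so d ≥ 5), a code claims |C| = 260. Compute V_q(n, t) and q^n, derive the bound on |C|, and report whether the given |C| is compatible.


V_q(n, t) = 577, q^n = 117649, Hamming bound = 203, |C| = 260 > bound (violated).

Step 1: Compute V_q(n, t) = Σ_{j=0}^2 C(n, j) (q−1)^j.
  j = 0: C(6,0)·(6)^0 = 1·1 = 1.
  j = 1: C(6,1)·(6)^1 = 6·6 = 36.
  j = 2: C(6,2)·(6)^2 = 15·36 = 540.
  V_q(n, t) = 1 + 36 + 540 = 577.
Step 2: q^n = 7^6 = 117649.
Step 3: Hamming bound ⌊q^n / V_q(n,t)⌋ = ⌊117649/577⌋ = 203.
Step 4: Compare |C| = 260 to 203: violated.
The claimed |C| lies above the Hamming bound, so no 7-ary code of length 6 with d ≥ 5 can have 260 codewords.


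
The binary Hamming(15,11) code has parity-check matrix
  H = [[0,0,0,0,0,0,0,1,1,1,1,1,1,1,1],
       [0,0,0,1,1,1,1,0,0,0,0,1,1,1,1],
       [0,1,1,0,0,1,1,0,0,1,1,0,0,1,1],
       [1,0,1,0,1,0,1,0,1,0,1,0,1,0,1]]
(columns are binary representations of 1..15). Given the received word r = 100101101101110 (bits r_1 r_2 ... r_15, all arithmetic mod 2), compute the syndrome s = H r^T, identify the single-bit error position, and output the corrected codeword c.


s = (1, 0, 0, 0)^T, error position = 8, corrected codeword c = 100101111101110

Compute s = H r^T mod 2 one row at a time:
  s_1 = 0 + 1 + 1 + 0 + 1 + 1 + 1 + 0 = 5 ≡ 1 (mod 2).
  s_2 = 1 + 0 + 1 + 1 + 1 + 1 + 1 + 0 = 6 ≡ 0 (mod 2).
  s_3 = 0 + 0 + 1 + 1 + 1 + 0 + 1 + 0 = 4 ≡ 0 (mod 2).
  s_4 = 1 + 0 + 0 + 1 + 1 + 0 + 1 + 0 = 4 ≡ 0 (mod 2).
s = (1, 0, 0, 0)^T — this equals column 8 of H (binary 1000), so error is at position 8.
Correct: flip bit 8 of r = 100101101101110 to get c = 100101111101110.


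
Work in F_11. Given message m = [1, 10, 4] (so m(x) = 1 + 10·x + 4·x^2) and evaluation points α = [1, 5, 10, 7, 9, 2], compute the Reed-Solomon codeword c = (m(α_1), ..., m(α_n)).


c = [4, 8, 6, 3, 8, 4]

Message polynomial: m(x) = 1 + 10·x + 4·x^2 (mod 11).
For each evaluation point α_i, compute m(α_i) mod 11:
  α_1 = 1: Horner steps 4 → 3 → 4, so m(1) = 4.
  α_2 = 5: Horner steps 4 → 8 → 8, so m(5) = 8.
  α_3 = 10: Horner steps 4 → 6 → 6, so m(10) = 6.
  α_4 = 7: Horner steps 4 → 5 → 3, so m(7) = 3.
  α_5 = 9: Horner steps 4 → 2 → 8, so m(9) = 8.
  α_6 = 2: Horner steps 4 → 7 → 4, so m(2) = 4.
Codeword c = [4, 8, 6, 3, 8, 4] ∈ F_11^6.


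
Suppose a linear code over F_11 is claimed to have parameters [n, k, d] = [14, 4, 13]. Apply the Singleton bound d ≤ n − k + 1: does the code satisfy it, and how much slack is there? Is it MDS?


Singleton RHS = n − k + 1 = 11, slack = -2, bound violated (no such code; not MDS).

Singleton bound: d ≤ n − k + 1.
Here n = 14, k = 4, so n − k + 1 = 11.
Given d = 13, check d ≤ 11: NO.
Slack = (n − k + 1) − d = -2.
The slack is negative: d = 13 exceeds n − k + 1 = 11 by 2, so the Singleton bound is violated and no linear [14, 4, 13]_11 code can exist. In particular it is not MDS (MDS requires d = n − k + 1 exactly).
Description: the claimed parameters are [14, 4, 13]_11; such a code would be impossible (violates the Singleton bound).


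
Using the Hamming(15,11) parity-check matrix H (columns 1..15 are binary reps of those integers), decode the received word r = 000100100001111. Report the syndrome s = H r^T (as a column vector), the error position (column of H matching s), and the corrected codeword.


s = (0, 0, 1, 1)^T, error position = 3, corrected codeword c = 001100100001111

Compute s = H r^T mod 2 one row at a time:
  s_1 = 0 + 0 + 0 + 0 + 1 + 1 + 1 + 1 = 4 ≡ 0 (mod 2).
  s_2 = 1 + 0 + 0 + 1 + 1 + 1 + 1 + 1 = 6 ≡ 0 (mod 2).
  s_3 = 0 + 0 + 0 + 1 + 0 + 0 + 1 + 1 = 3 ≡ 1 (mod 2).
  s_4 = 0 + 0 + 0 + 1 + 0 + 0 + 1 + 1 = 3 ≡ 1 (mod 2).
s = (0, 0, 1, 1)^T — this equals column 3 of H (binary 0011), so error is at position 3.
Correct: flip bit 3 of r = 000100100001111 to get c = 001100100001111.


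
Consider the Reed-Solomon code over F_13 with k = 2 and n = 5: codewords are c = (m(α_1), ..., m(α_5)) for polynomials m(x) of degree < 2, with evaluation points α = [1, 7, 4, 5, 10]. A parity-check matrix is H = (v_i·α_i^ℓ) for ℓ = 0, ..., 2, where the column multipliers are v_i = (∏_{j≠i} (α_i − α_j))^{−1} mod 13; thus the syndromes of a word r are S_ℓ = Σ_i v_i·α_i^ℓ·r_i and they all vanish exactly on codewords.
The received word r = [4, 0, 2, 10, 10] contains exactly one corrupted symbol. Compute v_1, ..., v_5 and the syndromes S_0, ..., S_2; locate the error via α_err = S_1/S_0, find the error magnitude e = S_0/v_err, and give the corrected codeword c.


S = (3, 4, 1), error at position 5, error magnitude e = 12, c = [4, 0, 2, 10, 11].

Step 1: column multipliers v_i = (∏_{j≠i}(α_i − α_j))^{−1} mod 13.
  i = 1 (α = 1): (1−7)(1−4)(1−5)(1−10) = (−6)·(−3)·(−4)·(−9) = 648 ≡ 11, so v_1 = 11^{−1} = 6 (mod 13).
  i = 2 (α = 7): (7−1)(7−4)(7−5)(7−10) = 6·3·2·(−3) = −108 ≡ 9, so v_2 = 9^{−1} = 3 (mod 13).
  i = 3 (α = 4): (4−1)(4−7)(4−5)(4−10) = 3·(−3)·(−1)·(−6) = −54 ≡ 11, so v_3 = 11^{−1} = 6 (mod 13).
  i = 4 (α = 5): (5−1)(5−7)(5−4)(5−10) = 4·(−2)·1·(−5) = 40 ≡ 1, so v_4 = 1^{−1} = 1 (mod 13).
  i = 5 (α = 10): (10−1)(10−7)(10−4)(10−5) = 9·3·6·5 = 810 ≡ 4, so v_5 = 4^{−1} = 10 (mod 13).
  v = [6, 3, 6, 1, 10].
Step 2: syndromes of r = [4, 0, 2, 10, 10] (all sums mod 13).
  S_0 = Σ v_i r_i = 6·4 + 3·0 + 6·2 + 1·10 + 10·10 = 146 ≡ 3.
  S_1 = Σ v_i α_i r_i = 6·1·4 + 3·7·0 + 6·4·2 + 1·5·10 + 10·10·10 = 1122 ≡ 4.
  α_i^2 mod 13 = [1, 10, 3, 12, 9].
  S_2 = Σ v_i α_i^2 r_i = 6·1·4 + 3·10·0 + 6·3·2 + 1·12·10 + 10·9·10 = 1080 ≡ 1.
  S = (3, 4, 1) ≠ 0, so r is not a codeword (an error is present).
Step 3: locate the error. For a single error e at position i, S_ℓ = v_i·e·α_i^ℓ, so α_err = S_1/S_0.
  S_0^{−1} = 3^{−1} = 9 (mod 13), so α_err = 4·9 = 36 ≡ 10 = α_5. Error position i = 5.
  Consistency check: S_2/S_1 = 1·10 = 10 ≡ 10 = α_err ✓ (single-error assumption holds).
Step 4: error magnitude e = S_0/v_5 = S_0·∏_{j≠5}(α_5 − α_j) = 3·4 = 12 ≡ 12 (mod 13).
Step 5: correct position 5: c_5 = r_5 − e = 10 − 12 ≡ 11 (mod 13). Hence c = [4, 0, 2, 10, 11].
  Check: interpolating c through the α_i gives m(x) = 9 + 8·x (degree < 2) with m(α_i) = c_i for every i, so c is indeed a codeword.


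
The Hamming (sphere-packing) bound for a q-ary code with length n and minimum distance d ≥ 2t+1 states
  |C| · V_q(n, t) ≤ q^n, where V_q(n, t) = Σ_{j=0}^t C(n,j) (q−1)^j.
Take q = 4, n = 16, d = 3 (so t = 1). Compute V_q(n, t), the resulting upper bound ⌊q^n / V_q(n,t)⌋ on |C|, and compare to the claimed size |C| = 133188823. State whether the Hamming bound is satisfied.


V_q(n, t) = 49, q^n = 4294967296, Hamming bound = 87652393, |C| = 133188823 > bound (violated).

Step 1: Compute V_q(n, t) = Σ_{j=0}^1 C(n, j) (q−1)^j.
  j = 0: C(16,0)·(3)^0 = 1·1 = 1.
  j = 1: C(16,1)·(3)^1 = 16·3 = 48.
  V_q(n, t) = 1 + 48 = 49.
Step 2: q^n = 4^16 = 4294967296.
Step 3: Hamming bound ⌊q^n / V_q(n,t)⌋ = ⌊4294967296/49⌋ = 87652393.
Step 4: Compare |C| = 133188823 to 87652393: violated.
The claimed |C| lies above the Hamming bound, so no 4-ary code of length 16 with d ≥ 3 can have 133188823 codewords.


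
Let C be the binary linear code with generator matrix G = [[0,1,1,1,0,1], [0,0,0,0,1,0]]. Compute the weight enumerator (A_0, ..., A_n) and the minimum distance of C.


Weight distribution: A_0 = 1, A_1 = 1, A_4 = 1, A_5 = 1. Minimum distance d = 1.

Enumerate all 2^2 = 4 messages m ∈ F_2^2.
For each, compute codeword c = mG in F_2^6, then tally its weight.
  m = 00 → c = 000000, weight = 0.
  m = 10 → c = 011101, weight = 4.
  m = 01 → c = 000010, weight = 1.
  m = 11 → c = 011111, weight = 5.
Tally weights:
  weight 0: 1 codewords.
  weight 1: 1 codewords.
  weight 4: 1 codewords.
  weight 5: 1 codewords.
Minimum distance d = smallest w > 0 with A_w > 0 = 1.
Sanity: Σ A_w = 4 = 2^2 = 4 ✓.


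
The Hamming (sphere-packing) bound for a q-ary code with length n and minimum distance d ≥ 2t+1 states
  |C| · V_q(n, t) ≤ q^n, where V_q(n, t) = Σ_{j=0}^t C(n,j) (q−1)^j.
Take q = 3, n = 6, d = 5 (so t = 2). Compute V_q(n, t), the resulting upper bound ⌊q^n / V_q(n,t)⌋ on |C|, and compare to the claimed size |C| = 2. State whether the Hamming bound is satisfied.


V_q(n, t) = 73, q^n = 729, Hamming bound = 9, |C| = 2 ≤ bound (satisfied).

Step 1: Compute V_q(n, t) = Σ_{j=0}^2 C(n, j) (q−1)^j.
  j = 0: C(6,0)·(2)^0 = 1·1 = 1.
  j = 1: C(6,1)·(2)^1 = 6·2 = 12.
  j = 2: C(6,2)·(2)^2 = 15·4 = 60.
  V_q(n, t) = 1 + 12 + 60 = 73.
Step 2: q^n = 3^6 = 729.
Step 3: Hamming bound ⌊q^n / V_q(n,t)⌋ = ⌊729/73⌋ = 9.
Step 4: Compare |C| = 2 to 9: satisfied.
The claimed |C| lies below the Hamming bound.


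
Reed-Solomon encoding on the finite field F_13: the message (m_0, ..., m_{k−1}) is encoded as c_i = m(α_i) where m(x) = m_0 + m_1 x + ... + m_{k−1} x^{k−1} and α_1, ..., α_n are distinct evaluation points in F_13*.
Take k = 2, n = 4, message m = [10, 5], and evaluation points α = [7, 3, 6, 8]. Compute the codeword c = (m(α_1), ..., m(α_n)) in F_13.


c = [6, 12, 1, 11]

Message polynomial: m(x) = 10 + 5·x (mod 13).
For each evaluation point α_i, compute m(α_i) mod 13:
  α_1 = 7: Horner steps 5 → 6, so m(7) = 6.
  α_2 = 3: Horner steps 5 → 12, so m(3) = 12.
  α_3 = 6: Horner steps 5 → 1, so m(6) = 1.
  α_4 = 8: Horner steps 5 → 11, so m(8) = 11.
Codeword c = [6, 12, 1, 11] ∈ F_13^4.


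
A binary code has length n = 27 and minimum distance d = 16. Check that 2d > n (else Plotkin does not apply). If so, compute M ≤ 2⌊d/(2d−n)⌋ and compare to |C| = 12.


Plotkin bound M ≤ 6; given |C| = 12 > bound (violated).

Check applicability: 2d = 32, n = 27.
2d − n = 5 > 0, so Plotkin applies.
Compute d/(2d−n) = 16/5 ≈ 3.2000.
⌊d/(2d−n)⌋ = 3.
Plotkin bound: M ≤ 2·3 = 6.
Given |C| = 12, check: VIOLATED.
This |C| is above the Plotkin bound, so no binary code with n = 27, d = 16 and 12 codewords exists.


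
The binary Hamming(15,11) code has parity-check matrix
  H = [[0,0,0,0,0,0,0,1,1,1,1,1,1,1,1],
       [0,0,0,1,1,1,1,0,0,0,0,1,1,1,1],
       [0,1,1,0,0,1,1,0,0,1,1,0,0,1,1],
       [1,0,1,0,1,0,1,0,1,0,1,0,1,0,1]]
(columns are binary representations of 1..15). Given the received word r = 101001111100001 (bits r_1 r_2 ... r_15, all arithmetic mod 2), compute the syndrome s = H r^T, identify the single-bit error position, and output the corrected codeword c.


s = (0, 1, 1, 1)^T, error position = 7, corrected codeword c = 101001011100001

Compute s = H r^T mod 2 one row at a time:
  s_1 = 1 + 1 + 1 + 0 + 0 + 0 + 0 + 1 = 4 ≡ 0 (mod 2).
  s_2 = 0 + 0 + 1 + 1 + 0 + 0 + 0 + 1 = 3 ≡ 1 (mod 2).
  s_3 = 0 + 1 + 1 + 1 + 1 + 0 + 0 + 1 = 5 ≡ 1 (mod 2).
  s_4 = 1 + 1 + 0 + 1 + 1 + 0 + 0 + 1 = 5 ≡ 1 (mod 2).
s = (0, 1, 1, 1)^T — this equals column 7 of H (binary 0111), so error is at position 7.
Correct: flip bit 7 of r = 101001111100001 to get c = 101001011100001.


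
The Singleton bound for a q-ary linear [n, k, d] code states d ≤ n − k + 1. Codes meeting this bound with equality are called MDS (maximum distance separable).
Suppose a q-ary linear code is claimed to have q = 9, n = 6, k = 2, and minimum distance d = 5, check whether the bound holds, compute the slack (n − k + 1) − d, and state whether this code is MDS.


Singleton RHS = n − k + 1 = 5, slack = 0, bound satisfied, MDS.

Singleton bound: d ≤ n − k + 1.
Here n = 6, k = 2, so n − k + 1 = 5.
Given d = 5, check d ≤ 5: YES.
Slack = (n − k + 1) − d = 0.
The code is MDS (slack = 0).
Description: the claimed parameters are [6, 2, 5]_9; such a code would be MDS (meets Singleton bound).


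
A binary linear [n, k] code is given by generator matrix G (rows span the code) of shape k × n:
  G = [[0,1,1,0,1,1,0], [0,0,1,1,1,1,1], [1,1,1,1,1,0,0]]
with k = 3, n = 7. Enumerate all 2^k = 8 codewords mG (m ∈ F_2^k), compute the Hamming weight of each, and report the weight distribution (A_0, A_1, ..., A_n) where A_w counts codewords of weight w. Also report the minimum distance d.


Weight distribution: A_0 = 1, A_3 = 2, A_4 = 3, A_5 = 2. Minimum distance d = 3.

Enumerate all 2^3 = 8 messages m ∈ F_2^3.
For each, compute codeword c = mG in F_2^7, then tally its weight.
  m = 000 → c = 0000000, weight = 0.
  m = 100 → c = 0110110, weight = 4.
  m = 010 → c = 0011111, weight = 5.
  m = 110 → c = 0101001, weight = 3.
  m = 001 → c = 1111100, weight = 5.
  m = 101 → c = 1001010, weight = 3.
  m = 011 → c = 1100011, weight = 4.
  m = 111 → c = 1010101, weight = 4.
Tally weights:
  weight 0: 1 codewords.
  weight 3: 2 codewords.
  weight 4: 3 codewords.
  weight 5: 2 codewords.
Minimum distance d = smallest w > 0 with A_w > 0 = 3.
Sanity: Σ A_w = 8 = 2^3 = 8 ✓.


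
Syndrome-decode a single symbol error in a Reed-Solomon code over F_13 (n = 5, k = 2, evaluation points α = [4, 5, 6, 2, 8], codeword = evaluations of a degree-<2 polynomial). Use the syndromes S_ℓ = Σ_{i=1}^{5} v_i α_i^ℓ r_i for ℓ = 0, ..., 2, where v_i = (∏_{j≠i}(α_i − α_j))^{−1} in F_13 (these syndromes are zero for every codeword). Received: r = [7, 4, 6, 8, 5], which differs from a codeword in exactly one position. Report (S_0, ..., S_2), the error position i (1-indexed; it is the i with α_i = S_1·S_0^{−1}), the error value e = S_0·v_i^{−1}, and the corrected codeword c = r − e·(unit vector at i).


S = (12, 8, 1), error at position 2, error magnitude e = 4, c = [7, 0, 6, 8, 5].

Step 1: column multipliers v_i = (∏_{j≠i}(α_i − α_j))^{−1} mod 13.
  i = 1 (α = 4): (4−5)(4−6)(4−2)(4−8) = (−1)·(−2)·2·(−4) = −16 ≡ 10, so v_1 = 10^{−1} = 4 (mod 13).
  i = 2 (α = 5): (5−4)(5−6)(5−2)(5−8) = 1·(−1)·3·(−3) = 9 ≡ 9, so v_2 = 9^{−1} = 3 (mod 13).
  i = 3 (α = 6): (6−4)(6−5)(6−2)(6−8) = 2·1·4·(−2) = −16 ≡ 10, so v_3 = 10^{−1} = 4 (mod 13).
  i = 4 (α = 2): (2−4)(2−5)(2−6)(2−8) = (−2)·(−3)·(−4)·(−6) = 144 ≡ 1, so v_4 = 1^{−1} = 1 (mod 13).
  i = 5 (α = 8): (8−4)(8−5)(8−6)(8−2) = 4·3·2·6 = 144 ≡ 1, so v_5 = 1^{−1} = 1 (mod 13).
  v = [4, 3, 4, 1, 1].
Step 2: syndromes of r = [7, 4, 6, 8, 5] (all sums mod 13).
  S_0 = Σ v_i r_i = 4·7 + 3·4 + 4·6 + 1·8 + 1·5 = 77 ≡ 12.
  S_1 = Σ v_i α_i r_i = 4·4·7 + 3·5·4 + 4·6·6 + 1·2·8 + 1·8·5 = 372 ≡ 8.
  α_i^2 mod 13 = [3, 12, 10, 4, 12].
  S_2 = Σ v_i α_i^2 r_i = 4·3·7 + 3·12·4 + 4·10·6 + 1·4·8 + 1·12·5 = 560 ≡ 1.
  S = (12, 8, 1) ≠ 0, so r is not a codeword (an error is present).
Step 3: locate the error. For a single error e at position i, S_ℓ = v_i·e·α_i^ℓ, so α_err = S_1/S_0.
  S_0^{−1} = 12^{−1} = 12 (mod 13), so α_err = 8·12 = 96 ≡ 5 = α_2. Error position i = 2.
  Consistency check: S_2/S_1 = 1·5 = 5 ≡ 5 = α_err ✓ (single-error assumption holds).
Step 4: error magnitude e = S_0/v_2 = S_0·∏_{j≠2}(α_2 − α_j) = 12·9 = 108 ≡ 4 (mod 13).
Step 5: correct position 2: c_2 = r_2 − e = 4 − 4 ≡ 0 (mod 13). Hence c = [7, 0, 6, 8, 5].
  Check: interpolating c through the α_i gives m(x) = 9 + 6·x (degree < 2) with m(α_i) = c_i for every i, so c is indeed a codeword.


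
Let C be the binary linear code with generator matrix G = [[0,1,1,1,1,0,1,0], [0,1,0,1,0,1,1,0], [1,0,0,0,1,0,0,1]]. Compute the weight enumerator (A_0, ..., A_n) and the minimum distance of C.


Weight distribution: A_0 = 1, A_3 = 2, A_4 = 2, A_5 = 1, A_6 = 1, A_7 = 1. Minimum distance d = 3.

Enumerate all 2^3 = 8 messages m ∈ F_2^3.
For each, compute codeword c = mG in F_2^8, then tally its weight.
  m = 000 → c = 00000000, weight = 0.
  m = 100 → c = 01111010, weight = 5.
  m = 010 → c = 01010110, weight = 4.
  m = 110 → c = 00101100, weight = 3.
  m = 001 → c = 10001001, weight = 3.
  m = 101 → c = 11110011, weight = 6.
  m = 011 → c = 11011111, weight = 7.
  m = 111 → c = 10100101, weight = 4.
Tally weights:
  weight 0: 1 codewords.
  weight 3: 2 codewords.
  weight 4: 2 codewords.
  weight 5: 1 codewords.
  weight 6: 1 codewords.
  weight 7: 1 codewords.
Minimum distance d = smallest w > 0 with A_w > 0 = 3.
Sanity: Σ A_w = 8 = 2^3 = 8 ✓.


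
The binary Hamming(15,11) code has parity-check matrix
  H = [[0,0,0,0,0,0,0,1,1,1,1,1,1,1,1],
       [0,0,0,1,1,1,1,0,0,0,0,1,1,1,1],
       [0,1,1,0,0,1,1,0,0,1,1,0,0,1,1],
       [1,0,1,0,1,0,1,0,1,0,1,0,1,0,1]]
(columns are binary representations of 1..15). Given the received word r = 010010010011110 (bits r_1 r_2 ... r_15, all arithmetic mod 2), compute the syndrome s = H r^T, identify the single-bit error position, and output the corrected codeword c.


s = (1, 0, 1, 1)^T, error position = 11, corrected codeword c = 010010010001110

Compute s = H r^T mod 2 one row at a time:
  s_1 = 1 + 0 + 0 + 1 + 1 + 1 + 1 + 0 = 5 ≡ 1 (mod 2).
  s_2 = 0 + 1 + 0 + 0 + 1 + 1 + 1 + 0 = 4 ≡ 0 (mod 2).
  s_3 = 1 + 0 + 0 + 0 + 0 + 1 + 1 + 0 = 3 ≡ 1 (mod 2).
  s_4 = 0 + 0 + 1 + 0 + 0 + 1 + 1 + 0 = 3 ≡ 1 (mod 2).
s = (1, 0, 1, 1)^T — this equals column 11 of H (binary 1011), so error is at position 11.
Correct: flip bit 11 of r = 010010010011110 to get c = 010010010001110.


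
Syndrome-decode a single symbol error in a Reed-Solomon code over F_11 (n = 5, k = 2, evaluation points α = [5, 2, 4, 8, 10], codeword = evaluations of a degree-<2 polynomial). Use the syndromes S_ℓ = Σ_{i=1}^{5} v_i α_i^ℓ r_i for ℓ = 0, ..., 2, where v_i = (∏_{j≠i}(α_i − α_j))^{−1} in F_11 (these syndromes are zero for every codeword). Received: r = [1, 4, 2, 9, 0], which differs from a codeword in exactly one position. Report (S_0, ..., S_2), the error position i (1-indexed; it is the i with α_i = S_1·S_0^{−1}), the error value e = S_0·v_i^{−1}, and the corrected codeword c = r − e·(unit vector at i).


S = (10, 1, 10), error at position 5, error magnitude e = 4, c = [1, 4, 2, 9, 7].

Step 1: column multipliers v_i = (∏_{j≠i}(α_i − α_j))^{−1} mod 11.
  i = 1 (α = 5): (5−2)(5−4)(5−8)(5−10) = 3·1·(−3)·(−5) = 45 ≡ 1, so v_1 = 1^{−1} = 1 (mod 11).
  i = 2 (α = 2): (2−5)(2−4)(2−8)(2−10) = (−3)·(−2)·(−6)·(−8) = 288 ≡ 2, so v_2 = 2^{−1} = 6 (mod 11).
  i = 3 (α = 4): (4−5)(4−2)(4−8)(4−10) = (−1)·2·(−4)·(−6) = −48 ≡ 7, so v_3 = 7^{−1} = 8 (mod 11).
  i = 4 (α = 8): (8−5)(8−2)(8−4)(8−10) = 3·6·4·(−2) = −144 ≡ 10, so v_4 = 10^{−1} = 10 (mod 11).
  i = 5 (α = 10): (10−5)(10−2)(10−4)(10−8) = 5·8·6·2 = 480 ≡ 7, so v_5 = 7^{−1} = 8 (mod 11).
  v = [1, 6, 8, 10, 8].
Step 2: syndromes of r = [1, 4, 2, 9, 0] (all sums mod 11).
  S_0 = Σ v_i r_i = 1·1 + 6·4 + 8·2 + 10·9 + 8·0 = 131 ≡ 10.
  S_1 = Σ v_i α_i r_i = 1·5·1 + 6·2·4 + 8·4·2 + 10·8·9 + 8·10·0 = 837 ≡ 1.
  α_i^2 mod 11 = [3, 4, 5, 9, 1].
  S_2 = Σ v_i α_i^2 r_i = 1·3·1 + 6·4·4 + 8·5·2 + 10·9·9 + 8·1·0 = 989 ≡ 10.
  S = (10, 1, 10) ≠ 0, so r is not a codeword (an error is present).
Step 3: locate the error. For a single error e at position i, S_ℓ = v_i·e·α_i^ℓ, so α_err = S_1/S_0.
  S_0^{−1} = 10^{−1} = 10 (mod 11), so α_err = 1·10 = 10 ≡ 10 = α_5. Error position i = 5.
  Consistency check: S_2/S_1 = 10·1 = 10 ≡ 10 = α_err ✓ (single-error assumption holds).
Step 4: error magnitude e = S_0/v_5 = S_0·∏_{j≠5}(α_5 − α_j) = 10·7 = 70 ≡ 4 (mod 11).
Step 5: correct position 5: c_5 = r_5 − e = 0 − 4 ≡ 7 (mod 11). Hence c = [1, 4, 2, 9, 7].
  Check: interpolating c through the α_i gives m(x) = 6 + 10·x (degree < 2) with m(α_i) = c_i for every i, so c is indeed a codeword.


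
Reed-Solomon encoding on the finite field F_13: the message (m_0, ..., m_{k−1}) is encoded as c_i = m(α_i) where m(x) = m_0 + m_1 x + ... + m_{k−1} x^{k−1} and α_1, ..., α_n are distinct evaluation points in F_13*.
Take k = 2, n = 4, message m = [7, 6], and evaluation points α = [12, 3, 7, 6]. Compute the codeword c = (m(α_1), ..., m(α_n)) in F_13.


c = [1, 12, 10, 4]

Message polynomial: m(x) = 7 + 6·x (mod 13).
For each evaluation point α_i, compute m(α_i) mod 13:
  α_1 = 12: Horner steps 6 → 1, so m(12) = 1.
  α_2 = 3: Horner steps 6 → 12, so m(3) = 12.
  α_3 = 7: Horner steps 6 → 10, so m(7) = 10.
  α_4 = 6: Horner steps 6 → 4, so m(6) = 4.
Codeword c = [1, 12, 10, 4] ∈ F_13^4.


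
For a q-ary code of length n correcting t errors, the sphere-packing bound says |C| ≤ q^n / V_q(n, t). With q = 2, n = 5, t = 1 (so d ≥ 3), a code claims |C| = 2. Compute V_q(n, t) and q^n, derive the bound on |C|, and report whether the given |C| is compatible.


V_q(n, t) = 6, q^n = 32, Hamming bound = 5, |C| = 2 ≤ bound (satisfied).

Step 1: Compute V_q(n, t) = Σ_{j=0}^1 C(n, j) (q−1)^j.
  j = 0: C(5,0)·(1)^0 = 1·1 = 1.
  j = 1: C(5,1)·(1)^1 = 5·1 = 5.
  V_q(n, t) = 1 + 5 = 6.
Step 2: q^n = 2^5 = 32.
Step 3: Hamming bound ⌊q^n / V_q(n,t)⌋ = ⌊32/6⌋ = 5.
Step 4: Compare |C| = 2 to 5: satisfied.
The claimed |C| lies below the Hamming bound.


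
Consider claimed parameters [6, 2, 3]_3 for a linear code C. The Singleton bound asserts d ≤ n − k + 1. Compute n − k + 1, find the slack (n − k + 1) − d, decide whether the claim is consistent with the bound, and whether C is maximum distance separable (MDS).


Singleton RHS = n − k + 1 = 5, slack = 2, bound satisfied, not MDS.

Singleton bound: d ≤ n − k + 1.
Here n = 6, k = 2, so n − k + 1 = 5.
Given d = 3, check d ≤ 5: YES.
Slack = (n − k + 1) − d = 2.
The code is NOT MDS (slack = 2 > 0).
Description: the claimed parameters are [6, 2, 3]_3; such a code would be non-MDS.


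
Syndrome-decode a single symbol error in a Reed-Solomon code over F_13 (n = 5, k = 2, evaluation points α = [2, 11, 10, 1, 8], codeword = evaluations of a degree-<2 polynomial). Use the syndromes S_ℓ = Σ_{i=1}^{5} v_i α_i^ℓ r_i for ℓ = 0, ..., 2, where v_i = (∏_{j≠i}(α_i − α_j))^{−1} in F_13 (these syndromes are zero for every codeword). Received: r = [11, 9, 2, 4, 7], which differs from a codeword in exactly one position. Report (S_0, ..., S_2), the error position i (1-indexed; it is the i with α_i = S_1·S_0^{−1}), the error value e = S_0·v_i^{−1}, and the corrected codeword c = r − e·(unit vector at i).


S = (9, 7, 4), error at position 5, error magnitude e = 6, c = [11, 9, 2, 4, 1].

Step 1: column multipliers v_i = (∏_{j≠i}(α_i − α_j))^{−1} mod 13.
  i = 1 (α = 2): (2−11)(2−10)(2−1)(2−8) = (−9)·(−8)·1·(−6) = −432 ≡ 10, so v_1 = 10^{−1} = 4 (mod 13).
  i = 2 (α = 11): (11−2)(11−10)(11−1)(11−8) = 9·1·10·3 = 270 ≡ 10, so v_2 = 10^{−1} = 4 (mod 13).
  i = 3 (α = 10): (10−2)(10−11)(10−1)(10−8) = 8·(−1)·9·2 = −144 ≡ 12, so v_3 = 12^{−1} = 12 (mod 13).
  i = 4 (α = 1): (1−2)(1−11)(1−10)(1−8) = (−1)·(−10)·(−9)·(−7) = 630 ≡ 6, so v_4 = 6^{−1} = 11 (mod 13).
  i = 5 (α = 8): (8−2)(8−11)(8−10)(8−1) = 6·(−3)·(−2)·7 = 252 ≡ 5, so v_5 = 5^{−1} = 8 (mod 13).
  v = [4, 4, 12, 11, 8].
Step 2: syndromes of r = [11, 9, 2, 4, 7] (all sums mod 13).
  S_0 = Σ v_i r_i = 4·11 + 4·9 + 12·2 + 11·4 + 8·7 = 204 ≡ 9.
  S_1 = Σ v_i α_i r_i = 4·2·11 + 4·11·9 + 12·10·2 + 11·1·4 + 8·8·7 = 1216 ≡ 7.
  α_i^2 mod 13 = [4, 4, 9, 1, 12].
  S_2 = Σ v_i α_i^2 r_i = 4·4·11 + 4·4·9 + 12·9·2 + 11·1·4 + 8·12·7 = 1252 ≡ 4.
  S = (9, 7, 4) ≠ 0, so r is not a codeword (an error is present).
Step 3: locate the error. For a single error e at position i, S_ℓ = v_i·e·α_i^ℓ, so α_err = S_1/S_0.
  S_0^{−1} = 9^{−1} = 3 (mod 13), so α_err = 7·3 = 21 ≡ 8 = α_5. Error position i = 5.
  Consistency check: S_2/S_1 = 4·2 = 8 ≡ 8 = α_err ✓ (single-error assumption holds).
Step 4: error magnitude e = S_0/v_5 = S_0·∏_{j≠5}(α_5 − α_j) = 9·5 = 45 ≡ 6 (mod 13).
Step 5: correct position 5: c_5 = r_5 − e = 7 − 6 ≡ 1 (mod 13). Hence c = [11, 9, 2, 4, 1].
  Check: interpolating c through the α_i gives m(x) = 10 + 7·x (degree < 2) with m(α_i) = c_i for every i, so c is indeed a codeword.


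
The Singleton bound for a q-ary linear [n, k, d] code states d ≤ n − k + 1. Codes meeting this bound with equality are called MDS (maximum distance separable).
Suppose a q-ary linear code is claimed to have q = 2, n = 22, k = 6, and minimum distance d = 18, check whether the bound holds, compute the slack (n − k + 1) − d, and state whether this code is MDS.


Singleton RHS = n − k + 1 = 17, slack = -1, bound violated (no such code; not MDS).

Singleton bound: d ≤ n − k + 1.
Here n = 22, k = 6, so n − k + 1 = 17.
Given d = 18, check d ≤ 17: NO.
Slack = (n − k + 1) − d = -1.
The slack is negative: d = 18 exceeds n − k + 1 = 17 by 1, so the Singleton bound is violated and no linear [22, 6, 18]_2 code can exist. In particular it is not MDS (MDS requires d = n − k + 1 exactly).
Description: the claimed parameters are [22, 6, 18]_2; such a code would be impossible (violates the Singleton bound).


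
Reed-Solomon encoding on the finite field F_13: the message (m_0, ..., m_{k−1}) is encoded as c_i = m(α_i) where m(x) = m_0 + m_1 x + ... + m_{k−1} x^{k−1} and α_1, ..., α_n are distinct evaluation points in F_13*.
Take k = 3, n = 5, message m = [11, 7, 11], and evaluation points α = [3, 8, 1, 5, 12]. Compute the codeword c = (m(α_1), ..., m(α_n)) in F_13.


c = [1, 4, 3, 9, 2]

Message polynomial: m(x) = 11 + 7·x + 11·x^2 (mod 13).
For each evaluation point α_i, compute m(α_i) mod 13:
  α_1 = 3: Horner steps 11 → 1 → 1, so m(3) = 1.
  α_2 = 8: Horner steps 11 → 4 → 4, so m(8) = 4.
  α_3 = 1: Horner steps 11 → 5 → 3, so m(1) = 3.
  α_4 = 5: Horner steps 11 → 10 → 9, so m(5) = 9.
  α_5 = 12: Horner steps 11 → 9 → 2, so m(12) = 2.
Codeword c = [1, 4, 3, 9, 2] ∈ F_13^5.


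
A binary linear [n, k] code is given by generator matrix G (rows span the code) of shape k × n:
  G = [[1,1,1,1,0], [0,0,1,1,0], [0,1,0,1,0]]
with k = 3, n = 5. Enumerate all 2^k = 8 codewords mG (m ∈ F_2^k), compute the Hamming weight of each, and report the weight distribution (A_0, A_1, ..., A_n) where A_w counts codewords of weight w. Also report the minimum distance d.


Weight distribution: A_0 = 1, A_2 = 6, A_4 = 1. Minimum distance d = 2.

Enumerate all 2^3 = 8 messages m ∈ F_2^3.
For each, compute codeword c = mG in F_2^5, then tally its weight.
  m = 000 → c = 00000, weight = 0.
  m = 100 → c = 11110, weight = 4.
  m = 010 → c = 00110, weight = 2.
  m = 110 → c = 11000, weight = 2.
  m = 001 → c = 01010, weight = 2.
  m = 101 → c = 10100, weight = 2.
  m = 011 → c = 01100, weight = 2.
  m = 111 → c = 10010, weight = 2.
Tally weights:
  weight 0: 1 codewords.
  weight 2: 6 codewords.
  weight 4: 1 codewords.
Minimum distance d = smallest w > 0 with A_w > 0 = 2.
Sanity: Σ A_w = 8 = 2^3 = 8 ✓.


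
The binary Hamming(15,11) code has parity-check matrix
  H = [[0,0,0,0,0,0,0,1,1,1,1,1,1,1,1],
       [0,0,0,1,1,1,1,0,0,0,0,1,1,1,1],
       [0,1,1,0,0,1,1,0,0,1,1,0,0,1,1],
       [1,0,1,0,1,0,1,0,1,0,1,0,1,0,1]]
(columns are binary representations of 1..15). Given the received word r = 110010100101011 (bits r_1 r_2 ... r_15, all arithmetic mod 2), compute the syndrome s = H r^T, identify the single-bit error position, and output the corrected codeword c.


s = (0, 1, 1, 0)^T, error position = 6, corrected codeword c = 110011100101011

Compute s = H r^T mod 2 one row at a time:
  s_1 = 0 + 0 + 1 + 0 + 1 + 0 + 1 + 1 = 4 ≡ 0 (mod 2).
  s_2 = 0 + 1 + 0 + 1 + 1 + 0 + 1 + 1 = 5 ≡ 1 (mod 2).
  s_3 = 1 + 0 + 0 + 1 + 1 + 0 + 1 + 1 = 5 ≡ 1 (mod 2).
  s_4 = 1 + 0 + 1 + 1 + 0 + 0 + 0 + 1 = 4 ≡ 0 (mod 2).
s = (0, 1, 1, 0)^T — this equals column 6 of H (binary 0110), so error is at position 6.
Correct: flip bit 6 of r = 110010100101011 to get c = 110011100101011.


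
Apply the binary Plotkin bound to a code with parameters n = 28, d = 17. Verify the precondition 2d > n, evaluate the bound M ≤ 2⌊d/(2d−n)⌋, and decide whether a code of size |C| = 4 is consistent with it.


Plotkin bound M ≤ 4; given |C| = 4 ≤ bound (satisfied).

Check applicability: 2d = 34, n = 28.
2d − n = 6 > 0, so Plotkin applies.
Compute d/(2d−n) = 17/6 ≈ 2.8333.
⌊d/(2d−n)⌋ = 2.
Plotkin bound: M ≤ 2·2 = 4.
Given |C| = 4, check: satisfied.
This |C| is at the Plotkin bound.


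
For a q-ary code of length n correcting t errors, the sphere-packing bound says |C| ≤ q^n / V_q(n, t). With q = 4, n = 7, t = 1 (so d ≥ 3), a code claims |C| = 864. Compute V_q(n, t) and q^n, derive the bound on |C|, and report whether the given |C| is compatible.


V_q(n, t) = 22, q^n = 16384, Hamming bound = 744, |C| = 864 > bound (violated).

Step 1: Compute V_q(n, t) = Σ_{j=0}^1 C(n, j) (q−1)^j.
  j = 0: C(7,0)·(3)^0 = 1·1 = 1.
  j = 1: C(7,1)·(3)^1 = 7·3 = 21.
  V_q(n, t) = 1 + 21 = 22.
Step 2: q^n = 4^7 = 16384.
Step 3: Hamming bound ⌊q^n / V_q(n,t)⌋ = ⌊16384/22⌋ = 744.
Step 4: Compare |C| = 864 to 744: violated.
The claimed |C| lies above the Hamming bound, so no 4-ary code of length 7 with d ≥ 3 can have 864 codewords.


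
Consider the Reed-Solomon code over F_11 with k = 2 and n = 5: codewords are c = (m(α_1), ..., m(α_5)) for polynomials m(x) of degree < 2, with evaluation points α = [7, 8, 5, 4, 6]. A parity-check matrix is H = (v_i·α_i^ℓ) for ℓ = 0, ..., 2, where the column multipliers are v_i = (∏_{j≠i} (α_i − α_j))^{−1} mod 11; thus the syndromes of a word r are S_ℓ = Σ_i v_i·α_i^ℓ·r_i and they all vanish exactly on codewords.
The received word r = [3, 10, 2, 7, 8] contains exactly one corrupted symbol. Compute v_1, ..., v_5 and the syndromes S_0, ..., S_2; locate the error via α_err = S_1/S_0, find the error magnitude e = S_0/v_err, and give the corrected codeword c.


S = (6, 4, 10), error at position 2, error magnitude e = 1, c = [3, 9, 2, 7, 8].

Step 1: column multipliers v_i = (∏_{j≠i}(α_i − α_j))^{−1} mod 11.
  i = 1 (α = 7): (7−8)(7−5)(7−4)(7−6) = (−1)·2·3·1 = −6 ≡ 5, so v_1 = 5^{−1} = 9 (mod 11).
  i = 2 (α = 8): (8−7)(8−5)(8−4)(8−6) = 1·3·4·2 = 24 ≡ 2, so v_2 = 2^{−1} = 6 (mod 11).
  i = 3 (α = 5): (5−7)(5−8)(5−4)(5−6) = (−2)·(−3)·1·(−1) = −6 ≡ 5, so v_3 = 5^{−1} = 9 (mod 11).
  i = 4 (α = 4): (4−7)(4−8)(4−5)(4−6) = (−3)·(−4)·(−1)·(−2) = 24 ≡ 2, so v_4 = 2^{−1} = 6 (mod 11).
  i = 5 (α = 6): (6−7)(6−8)(6−5)(6−4) = (−1)·(−2)·1·2 = 4 ≡ 4, so v_5 = 4^{−1} = 3 (mod 11).
  v = [9, 6, 9, 6, 3].
Step 2: syndromes of r = [3, 10, 2, 7, 8] (all sums mod 11).
  S_0 = Σ v_i r_i = 9·3 + 6·10 + 9·2 + 6·7 + 3·8 = 171 ≡ 6.
  S_1 = Σ v_i α_i r_i = 9·7·3 + 6·8·10 + 9·5·2 + 6·4·7 + 3·6·8 = 1071 ≡ 4.
  α_i^2 mod 11 = [5, 9, 3, 5, 3].
  S_2 = Σ v_i α_i^2 r_i = 9·5·3 + 6·9·10 + 9·3·2 + 6·5·7 + 3·3·8 = 1011 ≡ 10.
  S = (6, 4, 10) ≠ 0, so r is not a codeword (an error is present).
Step 3: locate the error. For a single error e at position i, S_ℓ = v_i·e·α_i^ℓ, so α_err = S_1/S_0.
  S_0^{−1} = 6^{−1} = 2 (mod 11), so α_err = 4·2 = 8 ≡ 8 = α_2. Error position i = 2.
  Consistency check: S_2/S_1 = 10·3 = 30 ≡ 8 = α_err ✓ (single-error assumption holds).
Step 4: error magnitude e = S_0/v_2 = S_0·∏_{j≠2}(α_2 − α_j) = 6·2 = 12 ≡ 1 (mod 11).
Step 5: correct position 2: c_2 = r_2 − e = 10 − 1 ≡ 9 (mod 11). Hence c = [3, 9, 2, 7, 8].
  Check: interpolating c through the α_i gives m(x) = 5 + 6·x (degree < 2) with m(α_i) = c_i for every i, so c is indeed a codeword.


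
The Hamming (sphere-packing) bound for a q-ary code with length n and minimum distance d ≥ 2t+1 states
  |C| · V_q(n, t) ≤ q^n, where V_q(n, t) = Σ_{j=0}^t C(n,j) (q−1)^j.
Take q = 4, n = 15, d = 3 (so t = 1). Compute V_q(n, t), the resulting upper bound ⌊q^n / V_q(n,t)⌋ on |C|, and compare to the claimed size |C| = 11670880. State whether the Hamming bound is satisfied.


V_q(n, t) = 46, q^n = 1073741824, Hamming bound = 23342213, |C| = 11670880 ≤ bound (satisfied).

Step 1: Compute V_q(n, t) = Σ_{j=0}^1 C(n, j) (q−1)^j.
  j = 0: C(15,0)·(3)^0 = 1·1 = 1.
  j = 1: C(15,1)·(3)^1 = 15·3 = 45.
  V_q(n, t) = 1 + 45 = 46.
Step 2: q^n = 4^15 = 1073741824.
Step 3: Hamming bound ⌊q^n / V_q(n,t)⌋ = ⌊1073741824/46⌋ = 23342213.
Step 4: Compare |C| = 11670880 to 23342213: satisfied.
The claimed |C| lies below the Hamming bound.


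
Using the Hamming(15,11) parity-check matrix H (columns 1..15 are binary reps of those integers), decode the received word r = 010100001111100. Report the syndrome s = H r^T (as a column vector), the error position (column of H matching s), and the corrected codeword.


s = (1, 1, 1, 1)^T, error position = 15, corrected codeword c = 010100001111101

Compute s = H r^T mod 2 one row at a time:
  s_1 = 0 + 1 + 1 + 1 + 1 + 1 + 0 + 0 = 5 ≡ 1 (mod 2).
  s_2 = 1 + 0 + 0 + 0 + 1 + 1 + 0 + 0 = 3 ≡ 1 (mod 2).
  s_3 = 1 + 0 + 0 + 0 + 1 + 1 + 0 + 0 = 3 ≡ 1 (mod 2).
  s_4 = 0 + 0 + 0 + 0 + 1 + 1 + 1 + 0 = 3 ≡ 1 (mod 2).
s = (1, 1, 1, 1)^T — this equals column 15 of H (binary 1111), so error is at position 15.
Correct: flip bit 15 of r = 010100001111100 to get c = 010100001111101.


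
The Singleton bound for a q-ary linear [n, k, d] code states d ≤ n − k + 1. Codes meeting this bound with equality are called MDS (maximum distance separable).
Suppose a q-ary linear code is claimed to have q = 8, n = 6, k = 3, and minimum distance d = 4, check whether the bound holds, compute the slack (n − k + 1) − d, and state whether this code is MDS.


Singleton RHS = n − k + 1 = 4, slack = 0, bound satisfied, MDS.

Singleton bound: d ≤ n − k + 1.
Here n = 6, k = 3, so n − k + 1 = 4.
Given d = 4, check d ≤ 4: YES.
Slack = (n − k + 1) − d = 0.
The code is MDS (slack = 0).
Description: the claimed parameters are [6, 3, 4]_8; such a code would be MDS (meets Singleton bound).


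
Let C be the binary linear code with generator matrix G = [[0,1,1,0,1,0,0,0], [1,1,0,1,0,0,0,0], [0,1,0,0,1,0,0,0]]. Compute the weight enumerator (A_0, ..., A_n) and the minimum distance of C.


Weight distribution: A_0 = 1, A_1 = 1, A_2 = 1, A_3 = 3, A_4 = 2. Minimum distance d = 1.

Enumerate all 2^3 = 8 messages m ∈ F_2^3.
For each, compute codeword c = mG in F_2^8, then tally its weight.
  m = 000 → c = 00000000, weight = 0.
  m = 100 → c = 01101000, weight = 3.
  m = 010 → c = 11010000, weight = 3.
  m = 110 → c = 10111000, weight = 4.
  m = 001 → c = 01001000, weight = 2.
  m = 101 → c = 00100000, weight = 1.
  m = 011 → c = 10011000, weight = 3.
  m = 111 → c = 11110000, weight = 4.
Tally weights:
  weight 0: 1 codewords.
  weight 1: 1 codewords.
  weight 2: 1 codewords.
  weight 3: 3 codewords.
  weight 4: 2 codewords.
Minimum distance d = smallest w > 0 with A_w > 0 = 1.
Sanity: Σ A_w = 8 = 2^3 = 8 ✓.


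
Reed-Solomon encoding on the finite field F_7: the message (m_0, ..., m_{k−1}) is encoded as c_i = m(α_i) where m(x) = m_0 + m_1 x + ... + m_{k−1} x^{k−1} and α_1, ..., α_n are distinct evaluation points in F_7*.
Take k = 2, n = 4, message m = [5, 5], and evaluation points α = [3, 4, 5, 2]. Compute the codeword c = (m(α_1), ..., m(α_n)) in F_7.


c = [6, 4, 2, 1]

Message polynomial: m(x) = 5 + 5·x (mod 7).
For each evaluation point α_i, compute m(α_i) mod 7:
  α_1 = 3: Horner steps 5 → 6, so m(3) = 6.
  α_2 = 4: Horner steps 5 → 4, so m(4) = 4.
  α_3 = 5: Horner steps 5 → 2, so m(5) = 2.
  α_4 = 2: Horner steps 5 → 1, so m(2) = 1.
Codeword c = [6, 4, 2, 1] ∈ F_7^4.


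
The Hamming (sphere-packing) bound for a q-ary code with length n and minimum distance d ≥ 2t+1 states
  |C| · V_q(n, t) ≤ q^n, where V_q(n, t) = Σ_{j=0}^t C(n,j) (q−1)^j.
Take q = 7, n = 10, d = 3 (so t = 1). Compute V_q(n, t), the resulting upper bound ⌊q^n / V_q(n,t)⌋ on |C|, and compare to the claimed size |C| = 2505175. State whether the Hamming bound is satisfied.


V_q(n, t) = 61, q^n = 282475249, Hamming bound = 4630741, |C| = 2505175 ≤ bound (satisfied).

Step 1: Compute V_q(n, t) = Σ_{j=0}^1 C(n, j) (q−1)^j.
  j = 0: C(10,0)·(6)^0 = 1·1 = 1.
  j = 1: C(10,1)·(6)^1 = 10·6 = 60.
  V_q(n, t) = 1 + 60 = 61.
Step 2: q^n = 7^10 = 282475249.
Step 3: Hamming bound ⌊q^n / V_q(n,t)⌋ = ⌊282475249/61⌋ = 4630741.
Step 4: Compare |C| = 2505175 to 4630741: satisfied.
The claimed |C| lies below the Hamming bound.
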